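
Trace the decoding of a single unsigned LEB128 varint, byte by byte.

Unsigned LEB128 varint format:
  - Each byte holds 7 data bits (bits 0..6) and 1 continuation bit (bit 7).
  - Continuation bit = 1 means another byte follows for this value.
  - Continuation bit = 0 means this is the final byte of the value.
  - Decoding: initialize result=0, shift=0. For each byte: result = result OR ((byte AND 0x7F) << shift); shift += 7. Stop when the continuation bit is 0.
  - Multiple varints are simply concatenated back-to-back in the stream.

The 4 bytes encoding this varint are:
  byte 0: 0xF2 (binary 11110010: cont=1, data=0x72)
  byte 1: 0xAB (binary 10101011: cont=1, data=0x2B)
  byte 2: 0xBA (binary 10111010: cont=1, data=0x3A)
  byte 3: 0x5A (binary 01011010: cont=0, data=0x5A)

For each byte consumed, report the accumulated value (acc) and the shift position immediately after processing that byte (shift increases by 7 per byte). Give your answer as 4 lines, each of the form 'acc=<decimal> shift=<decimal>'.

byte 0=0xF2: payload=0x72=114, contrib = 114<<0 = 114; acc -> 114, shift -> 7
byte 1=0xAB: payload=0x2B=43, contrib = 43<<7 = 5504; acc -> 5618, shift -> 14
byte 2=0xBA: payload=0x3A=58, contrib = 58<<14 = 950272; acc -> 955890, shift -> 21
byte 3=0x5A: payload=0x5A=90, contrib = 90<<21 = 188743680; acc -> 189699570, shift -> 28

Answer: acc=114 shift=7
acc=5618 shift=14
acc=955890 shift=21
acc=189699570 shift=28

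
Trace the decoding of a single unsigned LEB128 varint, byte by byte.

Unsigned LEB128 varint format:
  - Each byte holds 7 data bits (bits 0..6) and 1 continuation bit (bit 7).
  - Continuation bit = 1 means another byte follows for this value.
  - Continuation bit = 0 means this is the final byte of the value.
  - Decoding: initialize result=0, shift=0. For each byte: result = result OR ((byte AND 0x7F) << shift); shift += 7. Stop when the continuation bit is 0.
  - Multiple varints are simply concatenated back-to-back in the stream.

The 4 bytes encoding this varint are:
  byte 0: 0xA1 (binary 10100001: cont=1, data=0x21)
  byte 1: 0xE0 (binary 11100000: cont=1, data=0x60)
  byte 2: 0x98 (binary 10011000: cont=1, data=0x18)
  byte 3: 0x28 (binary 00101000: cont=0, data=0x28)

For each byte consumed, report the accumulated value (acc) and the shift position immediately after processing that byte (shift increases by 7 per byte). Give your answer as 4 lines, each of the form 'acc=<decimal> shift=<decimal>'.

Answer: acc=33 shift=7
acc=12321 shift=14
acc=405537 shift=21
acc=84291617 shift=28

Derivation:
byte 0=0xA1: payload=0x21=33, contrib = 33<<0 = 33; acc -> 33, shift -> 7
byte 1=0xE0: payload=0x60=96, contrib = 96<<7 = 12288; acc -> 12321, shift -> 14
byte 2=0x98: payload=0x18=24, contrib = 24<<14 = 393216; acc -> 405537, shift -> 21
byte 3=0x28: payload=0x28=40, contrib = 40<<21 = 83886080; acc -> 84291617, shift -> 28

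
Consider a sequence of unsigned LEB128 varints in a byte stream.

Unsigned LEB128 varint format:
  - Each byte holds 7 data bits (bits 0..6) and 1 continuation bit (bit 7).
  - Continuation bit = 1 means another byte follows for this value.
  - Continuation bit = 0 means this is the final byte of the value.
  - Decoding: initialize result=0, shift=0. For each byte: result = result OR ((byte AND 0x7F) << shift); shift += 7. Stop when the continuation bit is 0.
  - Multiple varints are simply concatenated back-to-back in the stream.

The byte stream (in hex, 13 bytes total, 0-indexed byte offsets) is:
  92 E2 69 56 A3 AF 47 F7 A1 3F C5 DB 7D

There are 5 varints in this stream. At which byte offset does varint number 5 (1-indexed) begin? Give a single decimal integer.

Answer: 10

Derivation:
  byte[0]=0x92 cont=1 payload=0x12=18: acc |= 18<<0 -> acc=18 shift=7
  byte[1]=0xE2 cont=1 payload=0x62=98: acc |= 98<<7 -> acc=12562 shift=14
  byte[2]=0x69 cont=0 payload=0x69=105: acc |= 105<<14 -> acc=1732882 shift=21 [end]
Varint 1: bytes[0:3] = 92 E2 69 -> value 1732882 (3 byte(s))
  byte[3]=0x56 cont=0 payload=0x56=86: acc |= 86<<0 -> acc=86 shift=7 [end]
Varint 2: bytes[3:4] = 56 -> value 86 (1 byte(s))
  byte[4]=0xA3 cont=1 payload=0x23=35: acc |= 35<<0 -> acc=35 shift=7
  byte[5]=0xAF cont=1 payload=0x2F=47: acc |= 47<<7 -> acc=6051 shift=14
  byte[6]=0x47 cont=0 payload=0x47=71: acc |= 71<<14 -> acc=1169315 shift=21 [end]
Varint 3: bytes[4:7] = A3 AF 47 -> value 1169315 (3 byte(s))
  byte[7]=0xF7 cont=1 payload=0x77=119: acc |= 119<<0 -> acc=119 shift=7
  byte[8]=0xA1 cont=1 payload=0x21=33: acc |= 33<<7 -> acc=4343 shift=14
  byte[9]=0x3F cont=0 payload=0x3F=63: acc |= 63<<14 -> acc=1036535 shift=21 [end]
Varint 4: bytes[7:10] = F7 A1 3F -> value 1036535 (3 byte(s))
  byte[10]=0xC5 cont=1 payload=0x45=69: acc |= 69<<0 -> acc=69 shift=7
  byte[11]=0xDB cont=1 payload=0x5B=91: acc |= 91<<7 -> acc=11717 shift=14
  byte[12]=0x7D cont=0 payload=0x7D=125: acc |= 125<<14 -> acc=2059717 shift=21 [end]
Varint 5: bytes[10:13] = C5 DB 7D -> value 2059717 (3 byte(s))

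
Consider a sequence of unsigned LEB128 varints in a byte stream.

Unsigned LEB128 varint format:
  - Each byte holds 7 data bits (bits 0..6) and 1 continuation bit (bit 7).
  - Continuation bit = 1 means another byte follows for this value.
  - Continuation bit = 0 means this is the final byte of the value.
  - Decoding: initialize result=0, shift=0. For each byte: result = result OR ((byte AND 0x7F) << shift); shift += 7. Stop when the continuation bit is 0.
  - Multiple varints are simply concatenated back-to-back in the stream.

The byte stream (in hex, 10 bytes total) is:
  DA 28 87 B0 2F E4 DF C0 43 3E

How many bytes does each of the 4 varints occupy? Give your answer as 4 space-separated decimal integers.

  byte[0]=0xDA cont=1 payload=0x5A=90: acc |= 90<<0 -> acc=90 shift=7
  byte[1]=0x28 cont=0 payload=0x28=40: acc |= 40<<7 -> acc=5210 shift=14 [end]
Varint 1: bytes[0:2] = DA 28 -> value 5210 (2 byte(s))
  byte[2]=0x87 cont=1 payload=0x07=7: acc |= 7<<0 -> acc=7 shift=7
  byte[3]=0xB0 cont=1 payload=0x30=48: acc |= 48<<7 -> acc=6151 shift=14
  byte[4]=0x2F cont=0 payload=0x2F=47: acc |= 47<<14 -> acc=776199 shift=21 [end]
Varint 2: bytes[2:5] = 87 B0 2F -> value 776199 (3 byte(s))
  byte[5]=0xE4 cont=1 payload=0x64=100: acc |= 100<<0 -> acc=100 shift=7
  byte[6]=0xDF cont=1 payload=0x5F=95: acc |= 95<<7 -> acc=12260 shift=14
  byte[7]=0xC0 cont=1 payload=0x40=64: acc |= 64<<14 -> acc=1060836 shift=21
  byte[8]=0x43 cont=0 payload=0x43=67: acc |= 67<<21 -> acc=141570020 shift=28 [end]
Varint 3: bytes[5:9] = E4 DF C0 43 -> value 141570020 (4 byte(s))
  byte[9]=0x3E cont=0 payload=0x3E=62: acc |= 62<<0 -> acc=62 shift=7 [end]
Varint 4: bytes[9:10] = 3E -> value 62 (1 byte(s))

Answer: 2 3 4 1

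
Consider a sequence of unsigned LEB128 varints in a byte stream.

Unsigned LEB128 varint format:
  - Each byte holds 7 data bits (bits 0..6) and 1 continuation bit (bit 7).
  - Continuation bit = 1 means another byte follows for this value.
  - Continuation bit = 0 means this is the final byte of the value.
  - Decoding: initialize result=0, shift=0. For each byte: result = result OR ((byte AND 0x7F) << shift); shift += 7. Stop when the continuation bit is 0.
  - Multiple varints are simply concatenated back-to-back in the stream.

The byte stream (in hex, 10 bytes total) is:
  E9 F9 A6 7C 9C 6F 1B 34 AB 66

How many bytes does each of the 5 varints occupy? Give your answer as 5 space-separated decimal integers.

  byte[0]=0xE9 cont=1 payload=0x69=105: acc |= 105<<0 -> acc=105 shift=7
  byte[1]=0xF9 cont=1 payload=0x79=121: acc |= 121<<7 -> acc=15593 shift=14
  byte[2]=0xA6 cont=1 payload=0x26=38: acc |= 38<<14 -> acc=638185 shift=21
  byte[3]=0x7C cont=0 payload=0x7C=124: acc |= 124<<21 -> acc=260685033 shift=28 [end]
Varint 1: bytes[0:4] = E9 F9 A6 7C -> value 260685033 (4 byte(s))
  byte[4]=0x9C cont=1 payload=0x1C=28: acc |= 28<<0 -> acc=28 shift=7
  byte[5]=0x6F cont=0 payload=0x6F=111: acc |= 111<<7 -> acc=14236 shift=14 [end]
Varint 2: bytes[4:6] = 9C 6F -> value 14236 (2 byte(s))
  byte[6]=0x1B cont=0 payload=0x1B=27: acc |= 27<<0 -> acc=27 shift=7 [end]
Varint 3: bytes[6:7] = 1B -> value 27 (1 byte(s))
  byte[7]=0x34 cont=0 payload=0x34=52: acc |= 52<<0 -> acc=52 shift=7 [end]
Varint 4: bytes[7:8] = 34 -> value 52 (1 byte(s))
  byte[8]=0xAB cont=1 payload=0x2B=43: acc |= 43<<0 -> acc=43 shift=7
  byte[9]=0x66 cont=0 payload=0x66=102: acc |= 102<<7 -> acc=13099 shift=14 [end]
Varint 5: bytes[8:10] = AB 66 -> value 13099 (2 byte(s))

Answer: 4 2 1 1 2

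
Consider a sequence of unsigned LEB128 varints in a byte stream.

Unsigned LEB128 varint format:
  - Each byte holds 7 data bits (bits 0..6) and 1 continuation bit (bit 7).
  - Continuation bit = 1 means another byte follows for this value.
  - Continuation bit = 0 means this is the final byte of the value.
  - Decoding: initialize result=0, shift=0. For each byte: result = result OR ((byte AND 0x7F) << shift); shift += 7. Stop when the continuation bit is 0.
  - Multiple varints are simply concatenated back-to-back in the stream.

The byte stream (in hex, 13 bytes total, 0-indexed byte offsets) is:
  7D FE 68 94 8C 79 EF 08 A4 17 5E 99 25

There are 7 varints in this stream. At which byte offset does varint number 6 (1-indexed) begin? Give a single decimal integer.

  byte[0]=0x7D cont=0 payload=0x7D=125: acc |= 125<<0 -> acc=125 shift=7 [end]
Varint 1: bytes[0:1] = 7D -> value 125 (1 byte(s))
  byte[1]=0xFE cont=1 payload=0x7E=126: acc |= 126<<0 -> acc=126 shift=7
  byte[2]=0x68 cont=0 payload=0x68=104: acc |= 104<<7 -> acc=13438 shift=14 [end]
Varint 2: bytes[1:3] = FE 68 -> value 13438 (2 byte(s))
  byte[3]=0x94 cont=1 payload=0x14=20: acc |= 20<<0 -> acc=20 shift=7
  byte[4]=0x8C cont=1 payload=0x0C=12: acc |= 12<<7 -> acc=1556 shift=14
  byte[5]=0x79 cont=0 payload=0x79=121: acc |= 121<<14 -> acc=1984020 shift=21 [end]
Varint 3: bytes[3:6] = 94 8C 79 -> value 1984020 (3 byte(s))
  byte[6]=0xEF cont=1 payload=0x6F=111: acc |= 111<<0 -> acc=111 shift=7
  byte[7]=0x08 cont=0 payload=0x08=8: acc |= 8<<7 -> acc=1135 shift=14 [end]
Varint 4: bytes[6:8] = EF 08 -> value 1135 (2 byte(s))
  byte[8]=0xA4 cont=1 payload=0x24=36: acc |= 36<<0 -> acc=36 shift=7
  byte[9]=0x17 cont=0 payload=0x17=23: acc |= 23<<7 -> acc=2980 shift=14 [end]
Varint 5: bytes[8:10] = A4 17 -> value 2980 (2 byte(s))
  byte[10]=0x5E cont=0 payload=0x5E=94: acc |= 94<<0 -> acc=94 shift=7 [end]
Varint 6: bytes[10:11] = 5E -> value 94 (1 byte(s))
  byte[11]=0x99 cont=1 payload=0x19=25: acc |= 25<<0 -> acc=25 shift=7
  byte[12]=0x25 cont=0 payload=0x25=37: acc |= 37<<7 -> acc=4761 shift=14 [end]
Varint 7: bytes[11:13] = 99 25 -> value 4761 (2 byte(s))

Answer: 10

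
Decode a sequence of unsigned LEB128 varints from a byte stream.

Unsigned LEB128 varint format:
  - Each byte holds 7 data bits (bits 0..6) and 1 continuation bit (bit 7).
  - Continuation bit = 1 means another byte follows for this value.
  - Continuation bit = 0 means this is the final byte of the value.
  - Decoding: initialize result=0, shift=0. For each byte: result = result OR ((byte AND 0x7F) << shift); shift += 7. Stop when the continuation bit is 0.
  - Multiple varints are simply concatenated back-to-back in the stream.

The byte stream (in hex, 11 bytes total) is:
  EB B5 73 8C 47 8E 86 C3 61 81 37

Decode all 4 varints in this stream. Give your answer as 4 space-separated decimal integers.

  byte[0]=0xEB cont=1 payload=0x6B=107: acc |= 107<<0 -> acc=107 shift=7
  byte[1]=0xB5 cont=1 payload=0x35=53: acc |= 53<<7 -> acc=6891 shift=14
  byte[2]=0x73 cont=0 payload=0x73=115: acc |= 115<<14 -> acc=1891051 shift=21 [end]
Varint 1: bytes[0:3] = EB B5 73 -> value 1891051 (3 byte(s))
  byte[3]=0x8C cont=1 payload=0x0C=12: acc |= 12<<0 -> acc=12 shift=7
  byte[4]=0x47 cont=0 payload=0x47=71: acc |= 71<<7 -> acc=9100 shift=14 [end]
Varint 2: bytes[3:5] = 8C 47 -> value 9100 (2 byte(s))
  byte[5]=0x8E cont=1 payload=0x0E=14: acc |= 14<<0 -> acc=14 shift=7
  byte[6]=0x86 cont=1 payload=0x06=6: acc |= 6<<7 -> acc=782 shift=14
  byte[7]=0xC3 cont=1 payload=0x43=67: acc |= 67<<14 -> acc=1098510 shift=21
  byte[8]=0x61 cont=0 payload=0x61=97: acc |= 97<<21 -> acc=204522254 shift=28 [end]
Varint 3: bytes[5:9] = 8E 86 C3 61 -> value 204522254 (4 byte(s))
  byte[9]=0x81 cont=1 payload=0x01=1: acc |= 1<<0 -> acc=1 shift=7
  byte[10]=0x37 cont=0 payload=0x37=55: acc |= 55<<7 -> acc=7041 shift=14 [end]
Varint 4: bytes[9:11] = 81 37 -> value 7041 (2 byte(s))

Answer: 1891051 9100 204522254 7041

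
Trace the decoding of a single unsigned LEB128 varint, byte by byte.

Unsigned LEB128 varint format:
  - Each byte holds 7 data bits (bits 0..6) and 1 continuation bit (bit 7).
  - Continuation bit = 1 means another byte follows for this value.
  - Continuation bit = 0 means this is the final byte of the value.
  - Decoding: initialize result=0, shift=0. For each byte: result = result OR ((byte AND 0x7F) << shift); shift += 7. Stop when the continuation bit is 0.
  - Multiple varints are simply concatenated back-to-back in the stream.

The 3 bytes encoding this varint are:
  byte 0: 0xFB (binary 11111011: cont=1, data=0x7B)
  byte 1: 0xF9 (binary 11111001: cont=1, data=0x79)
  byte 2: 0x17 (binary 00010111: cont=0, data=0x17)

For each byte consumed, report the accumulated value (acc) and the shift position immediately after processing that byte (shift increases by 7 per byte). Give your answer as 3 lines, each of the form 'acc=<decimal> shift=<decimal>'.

Answer: acc=123 shift=7
acc=15611 shift=14
acc=392443 shift=21

Derivation:
byte 0=0xFB: payload=0x7B=123, contrib = 123<<0 = 123; acc -> 123, shift -> 7
byte 1=0xF9: payload=0x79=121, contrib = 121<<7 = 15488; acc -> 15611, shift -> 14
byte 2=0x17: payload=0x17=23, contrib = 23<<14 = 376832; acc -> 392443, shift -> 21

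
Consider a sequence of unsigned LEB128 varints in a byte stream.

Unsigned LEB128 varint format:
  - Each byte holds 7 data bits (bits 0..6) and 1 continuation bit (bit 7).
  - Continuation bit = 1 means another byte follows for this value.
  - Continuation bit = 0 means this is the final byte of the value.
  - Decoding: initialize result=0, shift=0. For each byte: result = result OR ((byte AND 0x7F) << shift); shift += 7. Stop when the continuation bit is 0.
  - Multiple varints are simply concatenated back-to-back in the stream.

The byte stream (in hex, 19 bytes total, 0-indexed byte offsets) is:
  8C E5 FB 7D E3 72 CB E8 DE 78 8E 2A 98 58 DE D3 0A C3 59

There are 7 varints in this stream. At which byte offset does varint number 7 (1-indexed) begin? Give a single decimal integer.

  byte[0]=0x8C cont=1 payload=0x0C=12: acc |= 12<<0 -> acc=12 shift=7
  byte[1]=0xE5 cont=1 payload=0x65=101: acc |= 101<<7 -> acc=12940 shift=14
  byte[2]=0xFB cont=1 payload=0x7B=123: acc |= 123<<14 -> acc=2028172 shift=21
  byte[3]=0x7D cont=0 payload=0x7D=125: acc |= 125<<21 -> acc=264172172 shift=28 [end]
Varint 1: bytes[0:4] = 8C E5 FB 7D -> value 264172172 (4 byte(s))
  byte[4]=0xE3 cont=1 payload=0x63=99: acc |= 99<<0 -> acc=99 shift=7
  byte[5]=0x72 cont=0 payload=0x72=114: acc |= 114<<7 -> acc=14691 shift=14 [end]
Varint 2: bytes[4:6] = E3 72 -> value 14691 (2 byte(s))
  byte[6]=0xCB cont=1 payload=0x4B=75: acc |= 75<<0 -> acc=75 shift=7
  byte[7]=0xE8 cont=1 payload=0x68=104: acc |= 104<<7 -> acc=13387 shift=14
  byte[8]=0xDE cont=1 payload=0x5E=94: acc |= 94<<14 -> acc=1553483 shift=21
  byte[9]=0x78 cont=0 payload=0x78=120: acc |= 120<<21 -> acc=253211723 shift=28 [end]
Varint 3: bytes[6:10] = CB E8 DE 78 -> value 253211723 (4 byte(s))
  byte[10]=0x8E cont=1 payload=0x0E=14: acc |= 14<<0 -> acc=14 shift=7
  byte[11]=0x2A cont=0 payload=0x2A=42: acc |= 42<<7 -> acc=5390 shift=14 [end]
Varint 4: bytes[10:12] = 8E 2A -> value 5390 (2 byte(s))
  byte[12]=0x98 cont=1 payload=0x18=24: acc |= 24<<0 -> acc=24 shift=7
  byte[13]=0x58 cont=0 payload=0x58=88: acc |= 88<<7 -> acc=11288 shift=14 [end]
Varint 5: bytes[12:14] = 98 58 -> value 11288 (2 byte(s))
  byte[14]=0xDE cont=1 payload=0x5E=94: acc |= 94<<0 -> acc=94 shift=7
  byte[15]=0xD3 cont=1 payload=0x53=83: acc |= 83<<7 -> acc=10718 shift=14
  byte[16]=0x0A cont=0 payload=0x0A=10: acc |= 10<<14 -> acc=174558 shift=21 [end]
Varint 6: bytes[14:17] = DE D3 0A -> value 174558 (3 byte(s))
  byte[17]=0xC3 cont=1 payload=0x43=67: acc |= 67<<0 -> acc=67 shift=7
  byte[18]=0x59 cont=0 payload=0x59=89: acc |= 89<<7 -> acc=11459 shift=14 [end]
Varint 7: bytes[17:19] = C3 59 -> value 11459 (2 byte(s))

Answer: 17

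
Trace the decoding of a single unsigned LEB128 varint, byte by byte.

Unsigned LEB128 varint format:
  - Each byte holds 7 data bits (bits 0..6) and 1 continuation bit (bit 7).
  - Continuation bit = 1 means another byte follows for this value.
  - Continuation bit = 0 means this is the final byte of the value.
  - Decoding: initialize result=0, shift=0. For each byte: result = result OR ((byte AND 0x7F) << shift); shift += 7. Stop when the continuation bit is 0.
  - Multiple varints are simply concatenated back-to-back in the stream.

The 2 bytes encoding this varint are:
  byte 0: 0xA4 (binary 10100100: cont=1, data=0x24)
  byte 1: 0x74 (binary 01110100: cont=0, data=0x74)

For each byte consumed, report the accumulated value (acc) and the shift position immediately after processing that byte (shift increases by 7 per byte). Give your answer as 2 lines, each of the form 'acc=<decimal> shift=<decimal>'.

Answer: acc=36 shift=7
acc=14884 shift=14

Derivation:
byte 0=0xA4: payload=0x24=36, contrib = 36<<0 = 36; acc -> 36, shift -> 7
byte 1=0x74: payload=0x74=116, contrib = 116<<7 = 14848; acc -> 14884, shift -> 14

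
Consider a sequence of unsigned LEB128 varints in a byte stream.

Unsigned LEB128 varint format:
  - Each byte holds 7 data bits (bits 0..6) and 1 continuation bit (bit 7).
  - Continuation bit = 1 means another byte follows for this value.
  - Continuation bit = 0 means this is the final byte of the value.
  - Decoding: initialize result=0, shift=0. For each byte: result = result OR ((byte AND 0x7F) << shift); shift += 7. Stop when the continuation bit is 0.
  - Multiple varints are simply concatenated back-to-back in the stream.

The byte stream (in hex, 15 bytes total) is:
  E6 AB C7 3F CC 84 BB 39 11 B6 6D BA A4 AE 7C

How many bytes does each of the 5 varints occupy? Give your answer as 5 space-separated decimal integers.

  byte[0]=0xE6 cont=1 payload=0x66=102: acc |= 102<<0 -> acc=102 shift=7
  byte[1]=0xAB cont=1 payload=0x2B=43: acc |= 43<<7 -> acc=5606 shift=14
  byte[2]=0xC7 cont=1 payload=0x47=71: acc |= 71<<14 -> acc=1168870 shift=21
  byte[3]=0x3F cont=0 payload=0x3F=63: acc |= 63<<21 -> acc=133289446 shift=28 [end]
Varint 1: bytes[0:4] = E6 AB C7 3F -> value 133289446 (4 byte(s))
  byte[4]=0xCC cont=1 payload=0x4C=76: acc |= 76<<0 -> acc=76 shift=7
  byte[5]=0x84 cont=1 payload=0x04=4: acc |= 4<<7 -> acc=588 shift=14
  byte[6]=0xBB cont=1 payload=0x3B=59: acc |= 59<<14 -> acc=967244 shift=21
  byte[7]=0x39 cont=0 payload=0x39=57: acc |= 57<<21 -> acc=120504908 shift=28 [end]
Varint 2: bytes[4:8] = CC 84 BB 39 -> value 120504908 (4 byte(s))
  byte[8]=0x11 cont=0 payload=0x11=17: acc |= 17<<0 -> acc=17 shift=7 [end]
Varint 3: bytes[8:9] = 11 -> value 17 (1 byte(s))
  byte[9]=0xB6 cont=1 payload=0x36=54: acc |= 54<<0 -> acc=54 shift=7
  byte[10]=0x6D cont=0 payload=0x6D=109: acc |= 109<<7 -> acc=14006 shift=14 [end]
Varint 4: bytes[9:11] = B6 6D -> value 14006 (2 byte(s))
  byte[11]=0xBA cont=1 payload=0x3A=58: acc |= 58<<0 -> acc=58 shift=7
  byte[12]=0xA4 cont=1 payload=0x24=36: acc |= 36<<7 -> acc=4666 shift=14
  byte[13]=0xAE cont=1 payload=0x2E=46: acc |= 46<<14 -> acc=758330 shift=21
  byte[14]=0x7C cont=0 payload=0x7C=124: acc |= 124<<21 -> acc=260805178 shift=28 [end]
Varint 5: bytes[11:15] = BA A4 AE 7C -> value 260805178 (4 byte(s))

Answer: 4 4 1 2 4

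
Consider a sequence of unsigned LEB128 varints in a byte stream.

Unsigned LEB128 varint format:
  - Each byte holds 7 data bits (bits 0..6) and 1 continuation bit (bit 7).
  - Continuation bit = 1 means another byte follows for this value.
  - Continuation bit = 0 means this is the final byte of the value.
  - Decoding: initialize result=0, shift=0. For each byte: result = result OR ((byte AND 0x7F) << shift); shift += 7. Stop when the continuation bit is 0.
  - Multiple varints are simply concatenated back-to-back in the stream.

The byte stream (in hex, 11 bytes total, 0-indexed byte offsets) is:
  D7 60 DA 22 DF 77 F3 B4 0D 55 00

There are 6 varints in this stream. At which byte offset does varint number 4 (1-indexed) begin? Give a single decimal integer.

Answer: 6

Derivation:
  byte[0]=0xD7 cont=1 payload=0x57=87: acc |= 87<<0 -> acc=87 shift=7
  byte[1]=0x60 cont=0 payload=0x60=96: acc |= 96<<7 -> acc=12375 shift=14 [end]
Varint 1: bytes[0:2] = D7 60 -> value 12375 (2 byte(s))
  byte[2]=0xDA cont=1 payload=0x5A=90: acc |= 90<<0 -> acc=90 shift=7
  byte[3]=0x22 cont=0 payload=0x22=34: acc |= 34<<7 -> acc=4442 shift=14 [end]
Varint 2: bytes[2:4] = DA 22 -> value 4442 (2 byte(s))
  byte[4]=0xDF cont=1 payload=0x5F=95: acc |= 95<<0 -> acc=95 shift=7
  byte[5]=0x77 cont=0 payload=0x77=119: acc |= 119<<7 -> acc=15327 shift=14 [end]
Varint 3: bytes[4:6] = DF 77 -> value 15327 (2 byte(s))
  byte[6]=0xF3 cont=1 payload=0x73=115: acc |= 115<<0 -> acc=115 shift=7
  byte[7]=0xB4 cont=1 payload=0x34=52: acc |= 52<<7 -> acc=6771 shift=14
  byte[8]=0x0D cont=0 payload=0x0D=13: acc |= 13<<14 -> acc=219763 shift=21 [end]
Varint 4: bytes[6:9] = F3 B4 0D -> value 219763 (3 byte(s))
  byte[9]=0x55 cont=0 payload=0x55=85: acc |= 85<<0 -> acc=85 shift=7 [end]
Varint 5: bytes[9:10] = 55 -> value 85 (1 byte(s))
  byte[10]=0x00 cont=0 payload=0x00=0: acc |= 0<<0 -> acc=0 shift=7 [end]
Varint 6: bytes[10:11] = 00 -> value 0 (1 byte(s))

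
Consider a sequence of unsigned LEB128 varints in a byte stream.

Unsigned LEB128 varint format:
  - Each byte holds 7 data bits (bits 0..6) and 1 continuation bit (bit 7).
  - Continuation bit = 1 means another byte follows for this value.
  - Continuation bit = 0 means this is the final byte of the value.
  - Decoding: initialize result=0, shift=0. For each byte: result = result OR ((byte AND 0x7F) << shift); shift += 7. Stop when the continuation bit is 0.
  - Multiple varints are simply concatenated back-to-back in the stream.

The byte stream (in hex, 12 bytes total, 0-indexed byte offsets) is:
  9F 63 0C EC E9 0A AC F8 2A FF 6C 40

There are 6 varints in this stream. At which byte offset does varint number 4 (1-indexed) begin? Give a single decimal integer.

  byte[0]=0x9F cont=1 payload=0x1F=31: acc |= 31<<0 -> acc=31 shift=7
  byte[1]=0x63 cont=0 payload=0x63=99: acc |= 99<<7 -> acc=12703 shift=14 [end]
Varint 1: bytes[0:2] = 9F 63 -> value 12703 (2 byte(s))
  byte[2]=0x0C cont=0 payload=0x0C=12: acc |= 12<<0 -> acc=12 shift=7 [end]
Varint 2: bytes[2:3] = 0C -> value 12 (1 byte(s))
  byte[3]=0xEC cont=1 payload=0x6C=108: acc |= 108<<0 -> acc=108 shift=7
  byte[4]=0xE9 cont=1 payload=0x69=105: acc |= 105<<7 -> acc=13548 shift=14
  byte[5]=0x0A cont=0 payload=0x0A=10: acc |= 10<<14 -> acc=177388 shift=21 [end]
Varint 3: bytes[3:6] = EC E9 0A -> value 177388 (3 byte(s))
  byte[6]=0xAC cont=1 payload=0x2C=44: acc |= 44<<0 -> acc=44 shift=7
  byte[7]=0xF8 cont=1 payload=0x78=120: acc |= 120<<7 -> acc=15404 shift=14
  byte[8]=0x2A cont=0 payload=0x2A=42: acc |= 42<<14 -> acc=703532 shift=21 [end]
Varint 4: bytes[6:9] = AC F8 2A -> value 703532 (3 byte(s))
  byte[9]=0xFF cont=1 payload=0x7F=127: acc |= 127<<0 -> acc=127 shift=7
  byte[10]=0x6C cont=0 payload=0x6C=108: acc |= 108<<7 -> acc=13951 shift=14 [end]
Varint 5: bytes[9:11] = FF 6C -> value 13951 (2 byte(s))
  byte[11]=0x40 cont=0 payload=0x40=64: acc |= 64<<0 -> acc=64 shift=7 [end]
Varint 6: bytes[11:12] = 40 -> value 64 (1 byte(s))

Answer: 6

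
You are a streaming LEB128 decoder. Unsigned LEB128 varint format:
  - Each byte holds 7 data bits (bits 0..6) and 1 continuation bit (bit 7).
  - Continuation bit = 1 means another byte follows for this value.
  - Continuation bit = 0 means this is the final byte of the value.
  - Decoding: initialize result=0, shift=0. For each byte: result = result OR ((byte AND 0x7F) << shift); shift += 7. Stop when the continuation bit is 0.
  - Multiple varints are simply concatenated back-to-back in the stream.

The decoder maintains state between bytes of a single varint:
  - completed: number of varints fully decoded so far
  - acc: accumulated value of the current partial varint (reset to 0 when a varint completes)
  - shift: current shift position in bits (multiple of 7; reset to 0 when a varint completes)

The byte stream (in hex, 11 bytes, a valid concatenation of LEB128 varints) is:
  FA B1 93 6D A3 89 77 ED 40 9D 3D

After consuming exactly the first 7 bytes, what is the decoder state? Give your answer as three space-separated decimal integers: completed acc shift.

byte[0]=0xFA cont=1 payload=0x7A: acc |= 122<<0 -> completed=0 acc=122 shift=7
byte[1]=0xB1 cont=1 payload=0x31: acc |= 49<<7 -> completed=0 acc=6394 shift=14
byte[2]=0x93 cont=1 payload=0x13: acc |= 19<<14 -> completed=0 acc=317690 shift=21
byte[3]=0x6D cont=0 payload=0x6D: varint #1 complete (value=228907258); reset -> completed=1 acc=0 shift=0
byte[4]=0xA3 cont=1 payload=0x23: acc |= 35<<0 -> completed=1 acc=35 shift=7
byte[5]=0x89 cont=1 payload=0x09: acc |= 9<<7 -> completed=1 acc=1187 shift=14
byte[6]=0x77 cont=0 payload=0x77: varint #2 complete (value=1950883); reset -> completed=2 acc=0 shift=0

Answer: 2 0 0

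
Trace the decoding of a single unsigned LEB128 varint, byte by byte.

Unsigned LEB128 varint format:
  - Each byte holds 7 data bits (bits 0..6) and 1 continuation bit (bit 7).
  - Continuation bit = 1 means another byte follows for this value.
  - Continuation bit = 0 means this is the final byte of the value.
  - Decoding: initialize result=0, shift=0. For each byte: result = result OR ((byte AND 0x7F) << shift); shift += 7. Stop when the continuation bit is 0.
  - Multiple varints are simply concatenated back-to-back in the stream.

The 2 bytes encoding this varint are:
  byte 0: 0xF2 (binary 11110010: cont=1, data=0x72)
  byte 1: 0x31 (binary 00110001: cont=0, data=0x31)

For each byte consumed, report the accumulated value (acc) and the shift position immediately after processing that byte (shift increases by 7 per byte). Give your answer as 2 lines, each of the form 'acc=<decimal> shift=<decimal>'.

Answer: acc=114 shift=7
acc=6386 shift=14

Derivation:
byte 0=0xF2: payload=0x72=114, contrib = 114<<0 = 114; acc -> 114, shift -> 7
byte 1=0x31: payload=0x31=49, contrib = 49<<7 = 6272; acc -> 6386, shift -> 14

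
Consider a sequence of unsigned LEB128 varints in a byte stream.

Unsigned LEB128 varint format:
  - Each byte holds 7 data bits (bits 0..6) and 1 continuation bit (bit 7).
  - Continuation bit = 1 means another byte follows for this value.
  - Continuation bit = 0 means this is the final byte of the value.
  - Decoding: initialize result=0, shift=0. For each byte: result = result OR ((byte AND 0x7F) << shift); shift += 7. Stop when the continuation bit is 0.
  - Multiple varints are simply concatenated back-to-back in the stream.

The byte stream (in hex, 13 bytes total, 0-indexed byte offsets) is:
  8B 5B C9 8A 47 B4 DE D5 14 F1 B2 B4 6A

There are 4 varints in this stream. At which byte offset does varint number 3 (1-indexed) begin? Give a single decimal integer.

  byte[0]=0x8B cont=1 payload=0x0B=11: acc |= 11<<0 -> acc=11 shift=7
  byte[1]=0x5B cont=0 payload=0x5B=91: acc |= 91<<7 -> acc=11659 shift=14 [end]
Varint 1: bytes[0:2] = 8B 5B -> value 11659 (2 byte(s))
  byte[2]=0xC9 cont=1 payload=0x49=73: acc |= 73<<0 -> acc=73 shift=7
  byte[3]=0x8A cont=1 payload=0x0A=10: acc |= 10<<7 -> acc=1353 shift=14
  byte[4]=0x47 cont=0 payload=0x47=71: acc |= 71<<14 -> acc=1164617 shift=21 [end]
Varint 2: bytes[2:5] = C9 8A 47 -> value 1164617 (3 byte(s))
  byte[5]=0xB4 cont=1 payload=0x34=52: acc |= 52<<0 -> acc=52 shift=7
  byte[6]=0xDE cont=1 payload=0x5E=94: acc |= 94<<7 -> acc=12084 shift=14
  byte[7]=0xD5 cont=1 payload=0x55=85: acc |= 85<<14 -> acc=1404724 shift=21
  byte[8]=0x14 cont=0 payload=0x14=20: acc |= 20<<21 -> acc=43347764 shift=28 [end]
Varint 3: bytes[5:9] = B4 DE D5 14 -> value 43347764 (4 byte(s))
  byte[9]=0xF1 cont=1 payload=0x71=113: acc |= 113<<0 -> acc=113 shift=7
  byte[10]=0xB2 cont=1 payload=0x32=50: acc |= 50<<7 -> acc=6513 shift=14
  byte[11]=0xB4 cont=1 payload=0x34=52: acc |= 52<<14 -> acc=858481 shift=21
  byte[12]=0x6A cont=0 payload=0x6A=106: acc |= 106<<21 -> acc=223156593 shift=28 [end]
Varint 4: bytes[9:13] = F1 B2 B4 6A -> value 223156593 (4 byte(s))

Answer: 5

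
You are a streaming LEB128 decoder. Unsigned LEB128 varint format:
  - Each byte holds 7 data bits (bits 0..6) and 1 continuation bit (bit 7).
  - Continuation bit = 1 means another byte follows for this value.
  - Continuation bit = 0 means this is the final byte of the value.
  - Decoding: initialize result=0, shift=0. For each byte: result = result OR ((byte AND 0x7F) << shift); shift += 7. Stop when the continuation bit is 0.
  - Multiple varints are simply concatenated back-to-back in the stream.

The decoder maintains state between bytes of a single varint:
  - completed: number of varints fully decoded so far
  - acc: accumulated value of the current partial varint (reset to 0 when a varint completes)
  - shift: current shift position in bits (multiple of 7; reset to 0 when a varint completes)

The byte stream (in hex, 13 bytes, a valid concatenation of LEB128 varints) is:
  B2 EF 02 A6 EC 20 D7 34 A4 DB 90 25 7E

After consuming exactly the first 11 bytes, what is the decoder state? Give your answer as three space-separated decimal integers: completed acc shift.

Answer: 3 273828 21

Derivation:
byte[0]=0xB2 cont=1 payload=0x32: acc |= 50<<0 -> completed=0 acc=50 shift=7
byte[1]=0xEF cont=1 payload=0x6F: acc |= 111<<7 -> completed=0 acc=14258 shift=14
byte[2]=0x02 cont=0 payload=0x02: varint #1 complete (value=47026); reset -> completed=1 acc=0 shift=0
byte[3]=0xA6 cont=1 payload=0x26: acc |= 38<<0 -> completed=1 acc=38 shift=7
byte[4]=0xEC cont=1 payload=0x6C: acc |= 108<<7 -> completed=1 acc=13862 shift=14
byte[5]=0x20 cont=0 payload=0x20: varint #2 complete (value=538150); reset -> completed=2 acc=0 shift=0
byte[6]=0xD7 cont=1 payload=0x57: acc |= 87<<0 -> completed=2 acc=87 shift=7
byte[7]=0x34 cont=0 payload=0x34: varint #3 complete (value=6743); reset -> completed=3 acc=0 shift=0
byte[8]=0xA4 cont=1 payload=0x24: acc |= 36<<0 -> completed=3 acc=36 shift=7
byte[9]=0xDB cont=1 payload=0x5B: acc |= 91<<7 -> completed=3 acc=11684 shift=14
byte[10]=0x90 cont=1 payload=0x10: acc |= 16<<14 -> completed=3 acc=273828 shift=21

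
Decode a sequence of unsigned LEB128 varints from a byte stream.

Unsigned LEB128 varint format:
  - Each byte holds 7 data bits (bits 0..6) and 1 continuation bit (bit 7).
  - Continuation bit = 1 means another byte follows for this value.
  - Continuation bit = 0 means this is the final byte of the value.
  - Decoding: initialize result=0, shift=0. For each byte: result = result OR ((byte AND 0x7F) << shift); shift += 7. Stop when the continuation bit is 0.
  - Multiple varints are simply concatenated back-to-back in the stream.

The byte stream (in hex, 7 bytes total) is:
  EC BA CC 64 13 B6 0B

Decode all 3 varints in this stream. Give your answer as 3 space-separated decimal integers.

  byte[0]=0xEC cont=1 payload=0x6C=108: acc |= 108<<0 -> acc=108 shift=7
  byte[1]=0xBA cont=1 payload=0x3A=58: acc |= 58<<7 -> acc=7532 shift=14
  byte[2]=0xCC cont=1 payload=0x4C=76: acc |= 76<<14 -> acc=1252716 shift=21
  byte[3]=0x64 cont=0 payload=0x64=100: acc |= 100<<21 -> acc=210967916 shift=28 [end]
Varint 1: bytes[0:4] = EC BA CC 64 -> value 210967916 (4 byte(s))
  byte[4]=0x13 cont=0 payload=0x13=19: acc |= 19<<0 -> acc=19 shift=7 [end]
Varint 2: bytes[4:5] = 13 -> value 19 (1 byte(s))
  byte[5]=0xB6 cont=1 payload=0x36=54: acc |= 54<<0 -> acc=54 shift=7
  byte[6]=0x0B cont=0 payload=0x0B=11: acc |= 11<<7 -> acc=1462 shift=14 [end]
Varint 3: bytes[5:7] = B6 0B -> value 1462 (2 byte(s))

Answer: 210967916 19 1462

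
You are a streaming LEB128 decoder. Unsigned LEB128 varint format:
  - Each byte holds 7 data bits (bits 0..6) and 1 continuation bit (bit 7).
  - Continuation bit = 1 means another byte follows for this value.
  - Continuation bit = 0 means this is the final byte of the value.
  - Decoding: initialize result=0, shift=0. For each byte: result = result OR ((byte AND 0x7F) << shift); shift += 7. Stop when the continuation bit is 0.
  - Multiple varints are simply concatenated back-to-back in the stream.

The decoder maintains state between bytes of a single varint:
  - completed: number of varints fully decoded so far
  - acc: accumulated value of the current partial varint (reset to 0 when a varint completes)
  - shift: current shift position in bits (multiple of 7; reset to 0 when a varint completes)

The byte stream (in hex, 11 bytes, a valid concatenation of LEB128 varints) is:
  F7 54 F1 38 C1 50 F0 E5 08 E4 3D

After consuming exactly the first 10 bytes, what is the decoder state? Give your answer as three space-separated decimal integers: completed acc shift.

Answer: 4 100 7

Derivation:
byte[0]=0xF7 cont=1 payload=0x77: acc |= 119<<0 -> completed=0 acc=119 shift=7
byte[1]=0x54 cont=0 payload=0x54: varint #1 complete (value=10871); reset -> completed=1 acc=0 shift=0
byte[2]=0xF1 cont=1 payload=0x71: acc |= 113<<0 -> completed=1 acc=113 shift=7
byte[3]=0x38 cont=0 payload=0x38: varint #2 complete (value=7281); reset -> completed=2 acc=0 shift=0
byte[4]=0xC1 cont=1 payload=0x41: acc |= 65<<0 -> completed=2 acc=65 shift=7
byte[5]=0x50 cont=0 payload=0x50: varint #3 complete (value=10305); reset -> completed=3 acc=0 shift=0
byte[6]=0xF0 cont=1 payload=0x70: acc |= 112<<0 -> completed=3 acc=112 shift=7
byte[7]=0xE5 cont=1 payload=0x65: acc |= 101<<7 -> completed=3 acc=13040 shift=14
byte[8]=0x08 cont=0 payload=0x08: varint #4 complete (value=144112); reset -> completed=4 acc=0 shift=0
byte[9]=0xE4 cont=1 payload=0x64: acc |= 100<<0 -> completed=4 acc=100 shift=7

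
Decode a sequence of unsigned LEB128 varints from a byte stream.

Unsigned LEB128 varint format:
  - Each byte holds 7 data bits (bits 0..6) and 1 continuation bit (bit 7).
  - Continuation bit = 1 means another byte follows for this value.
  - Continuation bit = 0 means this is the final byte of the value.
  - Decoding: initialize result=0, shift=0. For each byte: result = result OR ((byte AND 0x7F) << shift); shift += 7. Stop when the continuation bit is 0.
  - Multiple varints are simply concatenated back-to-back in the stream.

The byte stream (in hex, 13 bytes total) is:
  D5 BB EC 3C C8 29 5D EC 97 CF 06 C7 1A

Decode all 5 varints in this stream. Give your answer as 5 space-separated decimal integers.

Answer: 127606229 5320 93 13880300 3399

Derivation:
  byte[0]=0xD5 cont=1 payload=0x55=85: acc |= 85<<0 -> acc=85 shift=7
  byte[1]=0xBB cont=1 payload=0x3B=59: acc |= 59<<7 -> acc=7637 shift=14
  byte[2]=0xEC cont=1 payload=0x6C=108: acc |= 108<<14 -> acc=1777109 shift=21
  byte[3]=0x3C cont=0 payload=0x3C=60: acc |= 60<<21 -> acc=127606229 shift=28 [end]
Varint 1: bytes[0:4] = D5 BB EC 3C -> value 127606229 (4 byte(s))
  byte[4]=0xC8 cont=1 payload=0x48=72: acc |= 72<<0 -> acc=72 shift=7
  byte[5]=0x29 cont=0 payload=0x29=41: acc |= 41<<7 -> acc=5320 shift=14 [end]
Varint 2: bytes[4:6] = C8 29 -> value 5320 (2 byte(s))
  byte[6]=0x5D cont=0 payload=0x5D=93: acc |= 93<<0 -> acc=93 shift=7 [end]
Varint 3: bytes[6:7] = 5D -> value 93 (1 byte(s))
  byte[7]=0xEC cont=1 payload=0x6C=108: acc |= 108<<0 -> acc=108 shift=7
  byte[8]=0x97 cont=1 payload=0x17=23: acc |= 23<<7 -> acc=3052 shift=14
  byte[9]=0xCF cont=1 payload=0x4F=79: acc |= 79<<14 -> acc=1297388 shift=21
  byte[10]=0x06 cont=0 payload=0x06=6: acc |= 6<<21 -> acc=13880300 shift=28 [end]
Varint 4: bytes[7:11] = EC 97 CF 06 -> value 13880300 (4 byte(s))
  byte[11]=0xC7 cont=1 payload=0x47=71: acc |= 71<<0 -> acc=71 shift=7
  byte[12]=0x1A cont=0 payload=0x1A=26: acc |= 26<<7 -> acc=3399 shift=14 [end]
Varint 5: bytes[11:13] = C7 1A -> value 3399 (2 byte(s))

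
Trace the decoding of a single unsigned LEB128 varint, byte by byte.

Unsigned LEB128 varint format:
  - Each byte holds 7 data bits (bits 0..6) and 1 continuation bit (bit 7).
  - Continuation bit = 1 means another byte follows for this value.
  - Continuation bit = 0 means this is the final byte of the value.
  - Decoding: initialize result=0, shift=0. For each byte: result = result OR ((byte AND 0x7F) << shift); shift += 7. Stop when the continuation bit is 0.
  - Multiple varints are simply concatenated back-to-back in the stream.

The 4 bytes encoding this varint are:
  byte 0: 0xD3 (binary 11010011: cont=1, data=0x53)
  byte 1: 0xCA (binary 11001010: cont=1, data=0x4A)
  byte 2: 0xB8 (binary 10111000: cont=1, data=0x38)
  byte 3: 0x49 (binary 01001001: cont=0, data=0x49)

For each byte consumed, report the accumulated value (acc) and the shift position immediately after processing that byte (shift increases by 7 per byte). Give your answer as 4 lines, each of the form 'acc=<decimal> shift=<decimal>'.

Answer: acc=83 shift=7
acc=9555 shift=14
acc=927059 shift=21
acc=154019155 shift=28

Derivation:
byte 0=0xD3: payload=0x53=83, contrib = 83<<0 = 83; acc -> 83, shift -> 7
byte 1=0xCA: payload=0x4A=74, contrib = 74<<7 = 9472; acc -> 9555, shift -> 14
byte 2=0xB8: payload=0x38=56, contrib = 56<<14 = 917504; acc -> 927059, shift -> 21
byte 3=0x49: payload=0x49=73, contrib = 73<<21 = 153092096; acc -> 154019155, shift -> 28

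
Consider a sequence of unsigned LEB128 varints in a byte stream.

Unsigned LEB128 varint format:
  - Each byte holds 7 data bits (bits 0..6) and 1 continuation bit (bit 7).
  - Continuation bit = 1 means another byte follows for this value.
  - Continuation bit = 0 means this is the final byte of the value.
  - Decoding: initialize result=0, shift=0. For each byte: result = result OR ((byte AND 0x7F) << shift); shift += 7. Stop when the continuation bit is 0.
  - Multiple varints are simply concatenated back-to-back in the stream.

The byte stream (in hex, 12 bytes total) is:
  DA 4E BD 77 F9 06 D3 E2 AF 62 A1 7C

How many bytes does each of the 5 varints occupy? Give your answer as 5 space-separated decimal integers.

  byte[0]=0xDA cont=1 payload=0x5A=90: acc |= 90<<0 -> acc=90 shift=7
  byte[1]=0x4E cont=0 payload=0x4E=78: acc |= 78<<7 -> acc=10074 shift=14 [end]
Varint 1: bytes[0:2] = DA 4E -> value 10074 (2 byte(s))
  byte[2]=0xBD cont=1 payload=0x3D=61: acc |= 61<<0 -> acc=61 shift=7
  byte[3]=0x77 cont=0 payload=0x77=119: acc |= 119<<7 -> acc=15293 shift=14 [end]
Varint 2: bytes[2:4] = BD 77 -> value 15293 (2 byte(s))
  byte[4]=0xF9 cont=1 payload=0x79=121: acc |= 121<<0 -> acc=121 shift=7
  byte[5]=0x06 cont=0 payload=0x06=6: acc |= 6<<7 -> acc=889 shift=14 [end]
Varint 3: bytes[4:6] = F9 06 -> value 889 (2 byte(s))
  byte[6]=0xD3 cont=1 payload=0x53=83: acc |= 83<<0 -> acc=83 shift=7
  byte[7]=0xE2 cont=1 payload=0x62=98: acc |= 98<<7 -> acc=12627 shift=14
  byte[8]=0xAF cont=1 payload=0x2F=47: acc |= 47<<14 -> acc=782675 shift=21
  byte[9]=0x62 cont=0 payload=0x62=98: acc |= 98<<21 -> acc=206303571 shift=28 [end]
Varint 4: bytes[6:10] = D3 E2 AF 62 -> value 206303571 (4 byte(s))
  byte[10]=0xA1 cont=1 payload=0x21=33: acc |= 33<<0 -> acc=33 shift=7
  byte[11]=0x7C cont=0 payload=0x7C=124: acc |= 124<<7 -> acc=15905 shift=14 [end]
Varint 5: bytes[10:12] = A1 7C -> value 15905 (2 byte(s))

Answer: 2 2 2 4 2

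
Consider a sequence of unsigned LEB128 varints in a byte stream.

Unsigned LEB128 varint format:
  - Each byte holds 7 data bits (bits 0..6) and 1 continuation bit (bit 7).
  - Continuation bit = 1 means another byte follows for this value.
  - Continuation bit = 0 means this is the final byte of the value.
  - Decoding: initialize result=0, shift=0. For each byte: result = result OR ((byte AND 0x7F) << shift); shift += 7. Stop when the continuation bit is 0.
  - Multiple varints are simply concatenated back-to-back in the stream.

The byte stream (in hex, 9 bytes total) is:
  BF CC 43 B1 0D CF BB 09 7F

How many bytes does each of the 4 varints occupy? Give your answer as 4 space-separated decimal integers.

Answer: 3 2 3 1

Derivation:
  byte[0]=0xBF cont=1 payload=0x3F=63: acc |= 63<<0 -> acc=63 shift=7
  byte[1]=0xCC cont=1 payload=0x4C=76: acc |= 76<<7 -> acc=9791 shift=14
  byte[2]=0x43 cont=0 payload=0x43=67: acc |= 67<<14 -> acc=1107519 shift=21 [end]
Varint 1: bytes[0:3] = BF CC 43 -> value 1107519 (3 byte(s))
  byte[3]=0xB1 cont=1 payload=0x31=49: acc |= 49<<0 -> acc=49 shift=7
  byte[4]=0x0D cont=0 payload=0x0D=13: acc |= 13<<7 -> acc=1713 shift=14 [end]
Varint 2: bytes[3:5] = B1 0D -> value 1713 (2 byte(s))
  byte[5]=0xCF cont=1 payload=0x4F=79: acc |= 79<<0 -> acc=79 shift=7
  byte[6]=0xBB cont=1 payload=0x3B=59: acc |= 59<<7 -> acc=7631 shift=14
  byte[7]=0x09 cont=0 payload=0x09=9: acc |= 9<<14 -> acc=155087 shift=21 [end]
Varint 3: bytes[5:8] = CF BB 09 -> value 155087 (3 byte(s))
  byte[8]=0x7F cont=0 payload=0x7F=127: acc |= 127<<0 -> acc=127 shift=7 [end]
Varint 4: bytes[8:9] = 7F -> value 127 (1 byte(s))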